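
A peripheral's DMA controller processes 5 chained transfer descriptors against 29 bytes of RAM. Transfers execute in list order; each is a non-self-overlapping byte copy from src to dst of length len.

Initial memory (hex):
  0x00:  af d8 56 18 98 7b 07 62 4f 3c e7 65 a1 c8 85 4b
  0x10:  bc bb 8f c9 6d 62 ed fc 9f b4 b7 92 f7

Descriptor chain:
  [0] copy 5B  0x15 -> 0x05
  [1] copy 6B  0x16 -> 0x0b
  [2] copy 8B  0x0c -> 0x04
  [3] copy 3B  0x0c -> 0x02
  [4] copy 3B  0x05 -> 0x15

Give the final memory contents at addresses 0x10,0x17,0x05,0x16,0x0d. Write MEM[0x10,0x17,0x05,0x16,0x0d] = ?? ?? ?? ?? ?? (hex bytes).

MEM[0x10,0x17,0x05,0x16,0x0d] = 92 b7 9f b4 9f

  after D0: wrote 5B at 0x05 = 62edfc9fb4
  after D1: wrote 6B at 0x0b = edfc9fb4b792
  after D2: wrote 8B at 0x04 = fc9fb4b792bb8fc9
  after D3: wrote 3B at 0x02 = fc9fb4
  after D4: wrote 3B at 0x15 = 9fb4b7
query mem[0x10]=0x92, mem[0x17]=0xb7, mem[0x05]=0x9f, mem[0x16]=0xb4, mem[0x0d]=0x9f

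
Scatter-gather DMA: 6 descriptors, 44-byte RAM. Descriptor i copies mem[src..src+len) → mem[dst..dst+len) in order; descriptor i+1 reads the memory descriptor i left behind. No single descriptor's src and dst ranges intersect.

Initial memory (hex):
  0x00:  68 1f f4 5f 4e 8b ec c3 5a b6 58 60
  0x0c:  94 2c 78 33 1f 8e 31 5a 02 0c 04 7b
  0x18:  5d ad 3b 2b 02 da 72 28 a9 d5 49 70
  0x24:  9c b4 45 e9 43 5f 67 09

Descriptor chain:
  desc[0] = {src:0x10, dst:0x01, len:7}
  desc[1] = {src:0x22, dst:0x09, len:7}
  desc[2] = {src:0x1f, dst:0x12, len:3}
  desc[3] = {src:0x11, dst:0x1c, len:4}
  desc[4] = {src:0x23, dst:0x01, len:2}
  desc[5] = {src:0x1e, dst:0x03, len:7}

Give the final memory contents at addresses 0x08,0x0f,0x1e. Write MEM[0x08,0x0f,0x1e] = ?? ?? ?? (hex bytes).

  after D0: wrote 7B at 0x01 = 1f8e315a020c04
  after D1: wrote 7B at 0x09 = 49709cb445e943
  after D2: wrote 3B at 0x12 = 28a9d5
  after D3: wrote 4B at 0x1c = 8e28a9d5
  after D4: wrote 2B at 0x01 = 709c
  after D5: wrote 7B at 0x03 = a9d5a9d549709c
query mem[0x08]=0x70, mem[0x0f]=0x43, mem[0x1e]=0xa9

MEM[0x08,0x0f,0x1e] = 70 43 a9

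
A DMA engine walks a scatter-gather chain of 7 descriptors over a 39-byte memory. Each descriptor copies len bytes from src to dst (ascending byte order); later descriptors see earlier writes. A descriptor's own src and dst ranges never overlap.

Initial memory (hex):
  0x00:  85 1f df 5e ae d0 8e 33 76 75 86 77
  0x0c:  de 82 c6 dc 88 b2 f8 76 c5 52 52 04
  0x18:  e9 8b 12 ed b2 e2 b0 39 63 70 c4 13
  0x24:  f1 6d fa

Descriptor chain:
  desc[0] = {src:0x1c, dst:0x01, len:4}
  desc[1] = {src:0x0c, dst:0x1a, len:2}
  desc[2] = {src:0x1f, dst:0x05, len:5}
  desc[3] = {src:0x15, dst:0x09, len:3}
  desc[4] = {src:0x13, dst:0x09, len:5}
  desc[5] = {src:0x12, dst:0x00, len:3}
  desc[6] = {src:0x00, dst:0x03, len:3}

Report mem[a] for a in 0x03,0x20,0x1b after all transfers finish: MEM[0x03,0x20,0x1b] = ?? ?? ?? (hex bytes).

[0] 0x1c->0x01 len=4 : b2 e2 b0 39
[1] 0x0c->0x1a len=2 : de 82
[2] 0x1f->0x05 len=5 : 39 63 70 c4 13
[3] 0x15->0x09 len=3 : 52 52 04
[4] 0x13->0x09 len=5 : 76 c5 52 52 04
[5] 0x12->0x00 len=3 : f8 76 c5
[6] 0x00->0x03 len=3 : f8 76 c5
query mem[0x03]=0xf8, mem[0x20]=0x63, mem[0x1b]=0x82

MEM[0x03,0x20,0x1b] = f8 63 82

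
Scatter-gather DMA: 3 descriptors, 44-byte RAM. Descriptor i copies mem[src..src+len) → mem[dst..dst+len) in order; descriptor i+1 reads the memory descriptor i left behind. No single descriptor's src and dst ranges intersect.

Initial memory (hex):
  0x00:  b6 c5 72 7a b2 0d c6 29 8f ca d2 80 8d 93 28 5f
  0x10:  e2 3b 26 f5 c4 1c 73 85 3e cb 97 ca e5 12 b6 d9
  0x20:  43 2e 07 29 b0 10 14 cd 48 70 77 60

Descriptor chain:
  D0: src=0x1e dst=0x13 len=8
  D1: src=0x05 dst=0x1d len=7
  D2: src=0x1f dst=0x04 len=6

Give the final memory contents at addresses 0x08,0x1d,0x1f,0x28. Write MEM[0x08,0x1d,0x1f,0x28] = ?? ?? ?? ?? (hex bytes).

#0 dst[0x13+8] := {0xb6,0xd9,0x43,0x2e,0x07,0x29,0xb0,0x10}
#1 dst[0x1d+7] := {0x0d,0xc6,0x29,0x8f,0xca,0xd2,0x80}
#2 dst[0x04+6] := {0x29,0x8f,0xca,0xd2,0x80,0xb0}
query mem[0x08]=0x80, mem[0x1d]=0x0d, mem[0x1f]=0x29, mem[0x28]=0x48

MEM[0x08,0x1d,0x1f,0x28] = 80 0d 29 48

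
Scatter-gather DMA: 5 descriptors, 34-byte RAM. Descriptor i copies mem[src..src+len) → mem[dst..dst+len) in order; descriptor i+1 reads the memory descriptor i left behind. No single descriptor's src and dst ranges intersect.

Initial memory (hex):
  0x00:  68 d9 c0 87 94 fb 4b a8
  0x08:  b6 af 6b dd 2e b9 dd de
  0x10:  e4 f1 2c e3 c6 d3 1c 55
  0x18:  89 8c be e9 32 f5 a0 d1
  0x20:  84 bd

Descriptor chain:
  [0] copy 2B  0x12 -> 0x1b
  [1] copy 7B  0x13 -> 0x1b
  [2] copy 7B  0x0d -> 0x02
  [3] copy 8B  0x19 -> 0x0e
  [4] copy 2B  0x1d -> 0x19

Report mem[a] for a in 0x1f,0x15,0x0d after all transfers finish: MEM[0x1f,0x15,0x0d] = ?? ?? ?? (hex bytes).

MEM[0x1f,0x15,0x0d] = 55 89 b9

  after D0: wrote 2B at 0x1b = 2ce3
  after D1: wrote 7B at 0x1b = e3c6d31c55898c
  after D2: wrote 7B at 0x02 = b9dddee4f12ce3
  after D3: wrote 8B at 0x0e = 8cbee3c6d31c5589
  after D4: wrote 2B at 0x19 = d31c
query mem[0x1f]=0x55, mem[0x15]=0x89, mem[0x0d]=0xb9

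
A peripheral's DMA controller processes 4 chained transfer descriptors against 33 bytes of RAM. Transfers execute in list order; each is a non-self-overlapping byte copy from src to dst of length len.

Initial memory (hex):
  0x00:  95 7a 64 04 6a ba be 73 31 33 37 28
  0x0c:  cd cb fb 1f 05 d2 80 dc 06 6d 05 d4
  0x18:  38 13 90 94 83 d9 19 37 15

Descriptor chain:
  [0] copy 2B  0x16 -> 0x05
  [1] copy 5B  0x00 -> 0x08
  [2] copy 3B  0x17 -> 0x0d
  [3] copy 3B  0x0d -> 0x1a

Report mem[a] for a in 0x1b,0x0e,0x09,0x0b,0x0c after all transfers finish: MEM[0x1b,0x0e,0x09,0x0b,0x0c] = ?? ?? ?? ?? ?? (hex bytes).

[0] 0x16->0x05 len=2 : 05 d4
[1] 0x00->0x08 len=5 : 95 7a 64 04 6a
[2] 0x17->0x0d len=3 : d4 38 13
[3] 0x0d->0x1a len=3 : d4 38 13
query mem[0x1b]=0x38, mem[0x0e]=0x38, mem[0x09]=0x7a, mem[0x0b]=0x04, mem[0x0c]=0x6a

MEM[0x1b,0x0e,0x09,0x0b,0x0c] = 38 38 7a 04 6a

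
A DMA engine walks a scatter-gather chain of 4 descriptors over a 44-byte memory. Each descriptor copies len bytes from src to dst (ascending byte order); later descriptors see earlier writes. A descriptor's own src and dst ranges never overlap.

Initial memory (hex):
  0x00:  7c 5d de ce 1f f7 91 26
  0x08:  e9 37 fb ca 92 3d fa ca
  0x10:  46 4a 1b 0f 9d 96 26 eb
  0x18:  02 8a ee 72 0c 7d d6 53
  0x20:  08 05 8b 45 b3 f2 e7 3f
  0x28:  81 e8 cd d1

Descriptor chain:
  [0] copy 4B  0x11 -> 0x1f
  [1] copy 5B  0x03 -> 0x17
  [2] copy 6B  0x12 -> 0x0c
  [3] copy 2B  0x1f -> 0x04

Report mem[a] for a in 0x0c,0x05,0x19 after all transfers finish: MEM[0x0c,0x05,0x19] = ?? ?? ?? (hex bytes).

[0] 0x11->0x1f len=4 : 4a 1b 0f 9d
[1] 0x03->0x17 len=5 : ce 1f f7 91 26
[2] 0x12->0x0c len=6 : 1b 0f 9d 96 26 ce
[3] 0x1f->0x04 len=2 : 4a 1b
query mem[0x0c]=0x1b, mem[0x05]=0x1b, mem[0x19]=0xf7

MEM[0x0c,0x05,0x19] = 1b 1b f7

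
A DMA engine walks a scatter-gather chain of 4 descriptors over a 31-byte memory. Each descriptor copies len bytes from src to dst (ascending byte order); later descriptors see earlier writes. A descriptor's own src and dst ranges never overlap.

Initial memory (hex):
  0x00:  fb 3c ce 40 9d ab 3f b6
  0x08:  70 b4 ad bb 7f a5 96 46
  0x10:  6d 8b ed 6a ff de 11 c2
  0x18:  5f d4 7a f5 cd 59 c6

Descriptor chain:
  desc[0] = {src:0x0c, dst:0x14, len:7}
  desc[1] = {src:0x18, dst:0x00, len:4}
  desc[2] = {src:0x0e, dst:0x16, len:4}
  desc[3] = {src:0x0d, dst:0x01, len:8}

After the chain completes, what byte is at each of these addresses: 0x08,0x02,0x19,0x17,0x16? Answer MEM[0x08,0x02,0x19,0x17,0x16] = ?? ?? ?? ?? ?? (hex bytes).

  after D0: wrote 7B at 0x14 = 7fa596466d8bed
  after D1: wrote 4B at 0x00 = 6d8bedf5
  after D2: wrote 4B at 0x16 = 96466d8b
  after D3: wrote 8B at 0x01 = a596466d8bed6a7f
query mem[0x08]=0x7f, mem[0x02]=0x96, mem[0x19]=0x8b, mem[0x17]=0x46, mem[0x16]=0x96

MEM[0x08,0x02,0x19,0x17,0x16] = 7f 96 8b 46 96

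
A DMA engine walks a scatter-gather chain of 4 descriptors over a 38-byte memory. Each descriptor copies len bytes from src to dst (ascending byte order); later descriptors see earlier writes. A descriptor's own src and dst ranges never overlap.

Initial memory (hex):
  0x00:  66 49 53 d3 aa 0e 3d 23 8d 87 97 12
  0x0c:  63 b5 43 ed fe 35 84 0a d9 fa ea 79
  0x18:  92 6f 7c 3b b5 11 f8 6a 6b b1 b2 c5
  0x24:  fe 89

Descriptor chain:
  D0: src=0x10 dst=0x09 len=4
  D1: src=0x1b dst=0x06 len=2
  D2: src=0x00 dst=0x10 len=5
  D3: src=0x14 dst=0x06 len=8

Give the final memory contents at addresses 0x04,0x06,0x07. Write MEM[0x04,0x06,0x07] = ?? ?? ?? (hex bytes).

MEM[0x04,0x06,0x07] = aa aa fa

D0: mem[0x09..0x0c] <- [fe 35 84 0a]
D1: mem[0x06..0x07] <- [3b b5]
D2: mem[0x10..0x14] <- [66 49 53 d3 aa]
D3: mem[0x06..0x0d] <- [aa fa ea 79 92 6f 7c 3b]
query mem[0x04]=0xaa, mem[0x06]=0xaa, mem[0x07]=0xfa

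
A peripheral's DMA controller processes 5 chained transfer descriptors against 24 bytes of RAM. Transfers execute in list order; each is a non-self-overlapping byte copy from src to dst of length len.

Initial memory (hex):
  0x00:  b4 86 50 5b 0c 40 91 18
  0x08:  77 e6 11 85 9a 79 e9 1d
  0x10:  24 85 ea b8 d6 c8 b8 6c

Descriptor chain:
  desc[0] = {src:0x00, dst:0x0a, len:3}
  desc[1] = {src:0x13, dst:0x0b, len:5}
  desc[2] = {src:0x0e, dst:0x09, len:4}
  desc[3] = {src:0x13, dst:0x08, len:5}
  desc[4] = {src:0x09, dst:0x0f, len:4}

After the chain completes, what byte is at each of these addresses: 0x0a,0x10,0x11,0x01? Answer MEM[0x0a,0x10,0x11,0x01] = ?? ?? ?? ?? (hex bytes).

MEM[0x0a,0x10,0x11,0x01] = c8 c8 b8 86

  after D0: wrote 3B at 0x0a = b48650
  after D1: wrote 5B at 0x0b = b8d6c8b86c
  after D2: wrote 4B at 0x09 = b86c2485
  after D3: wrote 5B at 0x08 = b8d6c8b86c
  after D4: wrote 4B at 0x0f = d6c8b86c
query mem[0x0a]=0xc8, mem[0x10]=0xc8, mem[0x11]=0xb8, mem[0x01]=0x86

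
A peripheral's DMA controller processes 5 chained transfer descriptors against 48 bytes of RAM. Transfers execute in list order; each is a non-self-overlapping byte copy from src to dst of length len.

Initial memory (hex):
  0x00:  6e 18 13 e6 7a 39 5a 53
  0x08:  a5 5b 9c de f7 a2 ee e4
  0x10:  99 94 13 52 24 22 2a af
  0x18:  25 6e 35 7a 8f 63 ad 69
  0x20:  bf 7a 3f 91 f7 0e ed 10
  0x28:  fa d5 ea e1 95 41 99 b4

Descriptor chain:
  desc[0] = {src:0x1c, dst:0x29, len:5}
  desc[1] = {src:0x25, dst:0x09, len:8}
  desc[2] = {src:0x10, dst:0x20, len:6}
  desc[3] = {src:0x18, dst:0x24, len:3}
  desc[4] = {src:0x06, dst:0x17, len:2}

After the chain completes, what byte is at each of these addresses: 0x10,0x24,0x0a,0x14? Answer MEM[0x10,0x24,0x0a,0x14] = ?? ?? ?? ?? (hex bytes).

[0] 0x1c->0x29 len=5 : 8f 63 ad 69 bf
[1] 0x25->0x09 len=8 : 0e ed 10 fa 8f 63 ad 69
[2] 0x10->0x20 len=6 : 69 94 13 52 24 22
[3] 0x18->0x24 len=3 : 25 6e 35
[4] 0x06->0x17 len=2 : 5a 53
query mem[0x10]=0x69, mem[0x24]=0x25, mem[0x0a]=0xed, mem[0x14]=0x24

MEM[0x10,0x24,0x0a,0x14] = 69 25 ed 24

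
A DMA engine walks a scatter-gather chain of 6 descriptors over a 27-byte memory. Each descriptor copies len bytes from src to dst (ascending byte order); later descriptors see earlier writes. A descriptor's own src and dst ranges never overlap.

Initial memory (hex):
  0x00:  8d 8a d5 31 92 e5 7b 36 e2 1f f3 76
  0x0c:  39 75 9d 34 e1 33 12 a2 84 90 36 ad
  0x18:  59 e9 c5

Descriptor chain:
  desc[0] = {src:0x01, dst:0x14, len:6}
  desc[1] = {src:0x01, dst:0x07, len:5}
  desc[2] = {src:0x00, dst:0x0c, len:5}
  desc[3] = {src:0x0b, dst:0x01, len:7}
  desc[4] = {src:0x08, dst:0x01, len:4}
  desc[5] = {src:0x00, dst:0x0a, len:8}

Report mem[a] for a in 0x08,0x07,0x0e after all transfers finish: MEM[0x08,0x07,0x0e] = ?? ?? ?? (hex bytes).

MEM[0x08,0x07,0x0e] = d5 33 e5

[0] 0x01->0x14 len=6 : 8a d5 31 92 e5 7b
[1] 0x01->0x07 len=5 : 8a d5 31 92 e5
[2] 0x00->0x0c len=5 : 8d 8a d5 31 92
[3] 0x0b->0x01 len=7 : e5 8d 8a d5 31 92 33
[4] 0x08->0x01 len=4 : d5 31 92 e5
[5] 0x00->0x0a len=8 : 8d d5 31 92 e5 31 92 33
query mem[0x08]=0xd5, mem[0x07]=0x33, mem[0x0e]=0xe5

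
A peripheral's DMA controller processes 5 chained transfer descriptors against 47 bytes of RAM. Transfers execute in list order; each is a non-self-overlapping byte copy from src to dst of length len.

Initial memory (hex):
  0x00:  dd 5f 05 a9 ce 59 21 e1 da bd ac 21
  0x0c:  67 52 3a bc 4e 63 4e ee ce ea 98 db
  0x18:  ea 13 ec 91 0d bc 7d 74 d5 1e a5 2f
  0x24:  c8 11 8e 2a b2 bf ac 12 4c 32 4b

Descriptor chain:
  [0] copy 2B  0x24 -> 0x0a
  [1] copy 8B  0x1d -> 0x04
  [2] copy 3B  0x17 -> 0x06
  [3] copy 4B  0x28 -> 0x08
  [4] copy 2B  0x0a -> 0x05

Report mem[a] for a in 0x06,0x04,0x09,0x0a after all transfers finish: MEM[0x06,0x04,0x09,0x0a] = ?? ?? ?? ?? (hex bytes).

#0 dst[0x0a+2] := {0xc8,0x11}
#1 dst[0x04+8] := {0xbc,0x7d,0x74,0xd5,0x1e,0xa5,0x2f,0xc8}
#2 dst[0x06+3] := {0xdb,0xea,0x13}
#3 dst[0x08+4] := {0xb2,0xbf,0xac,0x12}
#4 dst[0x05+2] := {0xac,0x12}
query mem[0x06]=0x12, mem[0x04]=0xbc, mem[0x09]=0xbf, mem[0x0a]=0xac

MEM[0x06,0x04,0x09,0x0a] = 12 bc bf ac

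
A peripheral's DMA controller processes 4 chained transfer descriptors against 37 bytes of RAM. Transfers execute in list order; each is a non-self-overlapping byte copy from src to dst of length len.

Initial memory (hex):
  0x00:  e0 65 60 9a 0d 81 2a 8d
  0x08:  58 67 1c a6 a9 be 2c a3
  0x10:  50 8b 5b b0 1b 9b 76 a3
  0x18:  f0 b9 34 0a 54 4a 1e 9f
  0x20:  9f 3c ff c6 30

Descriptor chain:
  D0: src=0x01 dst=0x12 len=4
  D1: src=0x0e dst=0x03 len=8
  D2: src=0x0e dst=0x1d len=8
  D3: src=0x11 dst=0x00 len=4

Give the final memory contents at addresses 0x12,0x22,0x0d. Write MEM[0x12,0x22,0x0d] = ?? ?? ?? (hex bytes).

  after D0: wrote 4B at 0x12 = 65609a0d
  after D1: wrote 8B at 0x03 = 2ca3508b65609a0d
  after D2: wrote 8B at 0x1d = 2ca3508b65609a0d
  after D3: wrote 4B at 0x00 = 8b65609a
query mem[0x12]=0x65, mem[0x22]=0x60, mem[0x0d]=0xbe

MEM[0x12,0x22,0x0d] = 65 60 be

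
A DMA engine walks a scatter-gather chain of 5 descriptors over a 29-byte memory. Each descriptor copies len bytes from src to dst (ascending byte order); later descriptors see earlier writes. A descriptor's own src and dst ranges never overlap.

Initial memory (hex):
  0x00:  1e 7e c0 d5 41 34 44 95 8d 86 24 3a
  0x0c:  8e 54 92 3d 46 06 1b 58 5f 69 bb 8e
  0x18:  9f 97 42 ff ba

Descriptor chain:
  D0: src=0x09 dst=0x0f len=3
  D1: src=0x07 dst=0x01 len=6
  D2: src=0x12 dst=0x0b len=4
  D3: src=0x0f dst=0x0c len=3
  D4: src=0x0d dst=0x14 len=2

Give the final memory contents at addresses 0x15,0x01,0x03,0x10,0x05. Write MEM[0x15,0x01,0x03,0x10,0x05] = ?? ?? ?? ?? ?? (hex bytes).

MEM[0x15,0x01,0x03,0x10,0x05] = 3a 95 86 24 3a

  after D0: wrote 3B at 0x0f = 86243a
  after D1: wrote 6B at 0x01 = 958d86243a8e
  after D2: wrote 4B at 0x0b = 1b585f69
  after D3: wrote 3B at 0x0c = 86243a
  after D4: wrote 2B at 0x14 = 243a
query mem[0x15]=0x3a, mem[0x01]=0x95, mem[0x03]=0x86, mem[0x10]=0x24, mem[0x05]=0x3a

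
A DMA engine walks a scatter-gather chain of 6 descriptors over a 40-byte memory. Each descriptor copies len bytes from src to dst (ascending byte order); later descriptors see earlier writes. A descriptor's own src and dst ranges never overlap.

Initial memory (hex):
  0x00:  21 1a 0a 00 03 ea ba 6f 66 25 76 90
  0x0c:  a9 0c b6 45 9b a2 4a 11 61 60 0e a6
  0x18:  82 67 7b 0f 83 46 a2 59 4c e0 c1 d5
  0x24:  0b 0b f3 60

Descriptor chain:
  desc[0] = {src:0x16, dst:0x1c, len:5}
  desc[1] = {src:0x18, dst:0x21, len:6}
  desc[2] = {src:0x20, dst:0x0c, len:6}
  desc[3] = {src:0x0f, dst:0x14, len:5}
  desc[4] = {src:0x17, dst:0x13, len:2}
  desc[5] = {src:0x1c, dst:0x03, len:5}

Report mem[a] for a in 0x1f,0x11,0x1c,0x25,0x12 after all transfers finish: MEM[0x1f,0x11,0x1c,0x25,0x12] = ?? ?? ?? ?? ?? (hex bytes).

#0 dst[0x1c+5] := {0x0e,0xa6,0x82,0x67,0x7b}
#1 dst[0x21+6] := {0x82,0x67,0x7b,0x0f,0x0e,0xa6}
#2 dst[0x0c+6] := {0x7b,0x82,0x67,0x7b,0x0f,0x0e}
#3 dst[0x14+5] := {0x7b,0x0f,0x0e,0x4a,0x11}
#4 dst[0x13+2] := {0x4a,0x11}
#5 dst[0x03+5] := {0x0e,0xa6,0x82,0x67,0x7b}
query mem[0x1f]=0x67, mem[0x11]=0x0e, mem[0x1c]=0x0e, mem[0x25]=0x0e, mem[0x12]=0x4a

MEM[0x1f,0x11,0x1c,0x25,0x12] = 67 0e 0e 0e 4a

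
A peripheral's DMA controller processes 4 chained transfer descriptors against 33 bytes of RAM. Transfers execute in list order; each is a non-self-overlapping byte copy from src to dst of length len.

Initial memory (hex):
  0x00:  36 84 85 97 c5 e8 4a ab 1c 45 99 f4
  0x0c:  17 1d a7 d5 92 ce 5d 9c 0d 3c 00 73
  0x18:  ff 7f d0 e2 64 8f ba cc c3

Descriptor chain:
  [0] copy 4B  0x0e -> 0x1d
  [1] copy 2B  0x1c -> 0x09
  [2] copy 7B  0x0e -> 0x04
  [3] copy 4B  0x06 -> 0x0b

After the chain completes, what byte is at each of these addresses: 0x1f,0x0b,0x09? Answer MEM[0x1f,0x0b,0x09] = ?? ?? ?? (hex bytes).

[0] 0x0e->0x1d len=4 : a7 d5 92 ce
[1] 0x1c->0x09 len=2 : 64 a7
[2] 0x0e->0x04 len=7 : a7 d5 92 ce 5d 9c 0d
[3] 0x06->0x0b len=4 : 92 ce 5d 9c
query mem[0x1f]=0x92, mem[0x0b]=0x92, mem[0x09]=0x9c

MEM[0x1f,0x0b,0x09] = 92 92 9c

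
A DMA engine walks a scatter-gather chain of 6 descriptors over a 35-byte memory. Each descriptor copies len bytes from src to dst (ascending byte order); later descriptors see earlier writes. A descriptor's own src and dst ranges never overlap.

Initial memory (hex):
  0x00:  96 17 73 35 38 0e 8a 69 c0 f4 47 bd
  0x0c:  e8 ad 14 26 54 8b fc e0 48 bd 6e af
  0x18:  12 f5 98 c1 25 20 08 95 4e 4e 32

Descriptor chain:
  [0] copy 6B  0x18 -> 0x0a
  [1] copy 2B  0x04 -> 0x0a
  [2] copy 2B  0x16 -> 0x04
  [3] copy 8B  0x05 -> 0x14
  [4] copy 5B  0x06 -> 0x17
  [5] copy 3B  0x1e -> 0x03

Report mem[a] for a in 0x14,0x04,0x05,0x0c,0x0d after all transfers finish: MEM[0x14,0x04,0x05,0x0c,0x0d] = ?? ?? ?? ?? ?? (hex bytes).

MEM[0x14,0x04,0x05,0x0c,0x0d] = af 95 4e 98 c1

[0] 0x18->0x0a len=6 : 12 f5 98 c1 25 20
[1] 0x04->0x0a len=2 : 38 0e
[2] 0x16->0x04 len=2 : 6e af
[3] 0x05->0x14 len=8 : af 8a 69 c0 f4 38 0e 98
[4] 0x06->0x17 len=5 : 8a 69 c0 f4 38
[5] 0x1e->0x03 len=3 : 08 95 4e
query mem[0x14]=0xaf, mem[0x04]=0x95, mem[0x05]=0x4e, mem[0x0c]=0x98, mem[0x0d]=0xc1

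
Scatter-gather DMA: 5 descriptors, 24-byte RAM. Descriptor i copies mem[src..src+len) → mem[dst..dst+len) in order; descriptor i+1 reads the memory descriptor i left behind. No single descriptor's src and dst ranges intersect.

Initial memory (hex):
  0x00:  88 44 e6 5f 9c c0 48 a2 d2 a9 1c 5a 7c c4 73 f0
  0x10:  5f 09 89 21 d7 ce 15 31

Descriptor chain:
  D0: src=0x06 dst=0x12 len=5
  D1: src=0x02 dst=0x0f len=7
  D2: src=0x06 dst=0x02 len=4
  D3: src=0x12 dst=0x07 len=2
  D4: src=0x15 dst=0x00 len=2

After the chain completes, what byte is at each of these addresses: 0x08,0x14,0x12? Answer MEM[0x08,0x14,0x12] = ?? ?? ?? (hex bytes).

MEM[0x08,0x14,0x12] = 48 a2 c0

[0] 0x06->0x12 len=5 : 48 a2 d2 a9 1c
[1] 0x02->0x0f len=7 : e6 5f 9c c0 48 a2 d2
[2] 0x06->0x02 len=4 : 48 a2 d2 a9
[3] 0x12->0x07 len=2 : c0 48
[4] 0x15->0x00 len=2 : d2 1c
query mem[0x08]=0x48, mem[0x14]=0xa2, mem[0x12]=0xc0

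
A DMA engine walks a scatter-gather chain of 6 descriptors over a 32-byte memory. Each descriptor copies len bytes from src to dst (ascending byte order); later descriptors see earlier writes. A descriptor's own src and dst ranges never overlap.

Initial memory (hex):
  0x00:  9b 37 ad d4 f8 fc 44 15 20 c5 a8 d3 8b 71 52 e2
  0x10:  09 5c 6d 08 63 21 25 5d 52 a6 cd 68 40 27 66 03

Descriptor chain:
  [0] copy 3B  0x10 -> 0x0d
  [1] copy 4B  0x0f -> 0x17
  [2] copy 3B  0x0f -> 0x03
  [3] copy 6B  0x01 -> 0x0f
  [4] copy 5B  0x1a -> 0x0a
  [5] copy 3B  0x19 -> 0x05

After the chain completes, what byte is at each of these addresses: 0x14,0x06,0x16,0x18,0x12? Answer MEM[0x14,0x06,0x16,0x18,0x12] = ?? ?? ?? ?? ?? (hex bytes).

  after D0: wrote 3B at 0x0d = 095c6d
  after D1: wrote 4B at 0x17 = 6d095c6d
  after D2: wrote 3B at 0x03 = 6d095c
  after D3: wrote 6B at 0x0f = 37ad6d095c44
  after D4: wrote 5B at 0x0a = 6d68402766
  after D5: wrote 3B at 0x05 = 5c6d68
query mem[0x14]=0x44, mem[0x06]=0x6d, mem[0x16]=0x25, mem[0x18]=0x09, mem[0x12]=0x09

MEM[0x14,0x06,0x16,0x18,0x12] = 44 6d 25 09 09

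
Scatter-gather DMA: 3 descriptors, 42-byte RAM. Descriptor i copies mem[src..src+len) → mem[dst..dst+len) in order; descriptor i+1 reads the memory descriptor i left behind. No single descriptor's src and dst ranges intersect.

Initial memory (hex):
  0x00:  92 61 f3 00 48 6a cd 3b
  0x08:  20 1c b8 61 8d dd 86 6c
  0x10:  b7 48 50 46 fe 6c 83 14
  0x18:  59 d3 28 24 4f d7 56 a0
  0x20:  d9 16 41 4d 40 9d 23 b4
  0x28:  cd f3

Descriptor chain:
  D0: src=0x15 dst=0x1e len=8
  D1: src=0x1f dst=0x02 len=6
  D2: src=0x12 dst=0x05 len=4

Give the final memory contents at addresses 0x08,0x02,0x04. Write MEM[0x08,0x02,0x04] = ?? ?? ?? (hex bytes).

  after D0: wrote 8B at 0x1e = 6c831459d328244f
  after D1: wrote 6B at 0x02 = 831459d32824
  after D2: wrote 4B at 0x05 = 5046fe6c
query mem[0x08]=0x6c, mem[0x02]=0x83, mem[0x04]=0x59

MEM[0x08,0x02,0x04] = 6c 83 59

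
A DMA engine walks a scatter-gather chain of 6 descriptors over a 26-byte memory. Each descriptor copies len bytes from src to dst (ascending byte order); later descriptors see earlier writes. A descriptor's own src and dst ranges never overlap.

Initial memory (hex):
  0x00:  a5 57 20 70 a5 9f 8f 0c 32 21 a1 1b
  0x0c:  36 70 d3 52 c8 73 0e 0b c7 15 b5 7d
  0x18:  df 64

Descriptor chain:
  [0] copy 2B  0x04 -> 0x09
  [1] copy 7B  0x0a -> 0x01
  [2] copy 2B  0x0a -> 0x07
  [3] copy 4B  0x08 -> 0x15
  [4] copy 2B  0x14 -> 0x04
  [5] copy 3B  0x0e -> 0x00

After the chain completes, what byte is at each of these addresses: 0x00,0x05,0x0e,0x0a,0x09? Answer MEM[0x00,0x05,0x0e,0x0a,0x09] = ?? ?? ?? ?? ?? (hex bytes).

MEM[0x00,0x05,0x0e,0x0a,0x09] = d3 1b d3 9f a5

[0] 0x04->0x09 len=2 : a5 9f
[1] 0x0a->0x01 len=7 : 9f 1b 36 70 d3 52 c8
[2] 0x0a->0x07 len=2 : 9f 1b
[3] 0x08->0x15 len=4 : 1b a5 9f 1b
[4] 0x14->0x04 len=2 : c7 1b
[5] 0x0e->0x00 len=3 : d3 52 c8
query mem[0x00]=0xd3, mem[0x05]=0x1b, mem[0x0e]=0xd3, mem[0x0a]=0x9f, mem[0x09]=0xa5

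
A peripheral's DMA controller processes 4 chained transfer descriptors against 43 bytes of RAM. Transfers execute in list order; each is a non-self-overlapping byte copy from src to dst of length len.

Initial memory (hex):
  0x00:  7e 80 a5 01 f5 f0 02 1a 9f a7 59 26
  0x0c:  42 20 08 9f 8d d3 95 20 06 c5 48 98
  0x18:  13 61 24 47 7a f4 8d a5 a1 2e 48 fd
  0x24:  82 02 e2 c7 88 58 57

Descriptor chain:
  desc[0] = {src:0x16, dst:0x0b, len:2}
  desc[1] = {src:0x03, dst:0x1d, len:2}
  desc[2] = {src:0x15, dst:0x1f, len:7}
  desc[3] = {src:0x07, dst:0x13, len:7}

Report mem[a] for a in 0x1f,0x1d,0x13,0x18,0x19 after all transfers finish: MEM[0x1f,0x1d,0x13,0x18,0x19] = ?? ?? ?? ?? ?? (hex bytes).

MEM[0x1f,0x1d,0x13,0x18,0x19] = c5 01 1a 98 20

#0 dst[0x0b+2] := {0x48,0x98}
#1 dst[0x1d+2] := {0x01,0xf5}
#2 dst[0x1f+7] := {0xc5,0x48,0x98,0x13,0x61,0x24,0x47}
#3 dst[0x13+7] := {0x1a,0x9f,0xa7,0x59,0x48,0x98,0x20}
query mem[0x1f]=0xc5, mem[0x1d]=0x01, mem[0x13]=0x1a, mem[0x18]=0x98, mem[0x19]=0x20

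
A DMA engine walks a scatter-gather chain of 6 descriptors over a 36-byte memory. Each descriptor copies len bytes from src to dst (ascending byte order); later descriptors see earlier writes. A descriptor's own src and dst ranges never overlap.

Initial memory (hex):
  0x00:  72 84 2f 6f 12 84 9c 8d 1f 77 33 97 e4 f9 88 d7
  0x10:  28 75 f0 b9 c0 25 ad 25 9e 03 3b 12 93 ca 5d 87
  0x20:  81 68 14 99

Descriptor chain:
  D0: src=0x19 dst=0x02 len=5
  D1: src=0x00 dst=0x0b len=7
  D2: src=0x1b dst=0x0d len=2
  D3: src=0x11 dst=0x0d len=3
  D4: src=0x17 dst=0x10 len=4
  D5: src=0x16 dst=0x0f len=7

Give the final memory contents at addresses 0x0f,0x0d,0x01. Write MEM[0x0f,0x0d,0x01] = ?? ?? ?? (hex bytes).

MEM[0x0f,0x0d,0x01] = ad ca 84

D0: mem[0x02..0x06] <- [03 3b 12 93 ca]
D1: mem[0x0b..0x11] <- [72 84 03 3b 12 93 ca]
D2: mem[0x0d..0x0e] <- [12 93]
D3: mem[0x0d..0x0f] <- [ca f0 b9]
D4: mem[0x10..0x13] <- [25 9e 03 3b]
D5: mem[0x0f..0x15] <- [ad 25 9e 03 3b 12 93]
query mem[0x0f]=0xad, mem[0x0d]=0xca, mem[0x01]=0x84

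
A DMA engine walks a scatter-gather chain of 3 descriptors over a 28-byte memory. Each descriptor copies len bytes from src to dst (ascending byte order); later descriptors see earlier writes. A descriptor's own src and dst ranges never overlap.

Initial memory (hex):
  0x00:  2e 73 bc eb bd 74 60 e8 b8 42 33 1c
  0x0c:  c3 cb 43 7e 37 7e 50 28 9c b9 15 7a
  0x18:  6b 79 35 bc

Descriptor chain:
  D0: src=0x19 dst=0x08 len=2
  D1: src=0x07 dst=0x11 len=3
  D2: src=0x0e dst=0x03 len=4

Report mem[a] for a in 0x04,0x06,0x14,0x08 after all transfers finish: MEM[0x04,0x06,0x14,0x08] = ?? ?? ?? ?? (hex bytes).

  after D0: wrote 2B at 0x08 = 7935
  after D1: wrote 3B at 0x11 = e87935
  after D2: wrote 4B at 0x03 = 437e37e8
query mem[0x04]=0x7e, mem[0x06]=0xe8, mem[0x14]=0x9c, mem[0x08]=0x79

MEM[0x04,0x06,0x14,0x08] = 7e e8 9c 79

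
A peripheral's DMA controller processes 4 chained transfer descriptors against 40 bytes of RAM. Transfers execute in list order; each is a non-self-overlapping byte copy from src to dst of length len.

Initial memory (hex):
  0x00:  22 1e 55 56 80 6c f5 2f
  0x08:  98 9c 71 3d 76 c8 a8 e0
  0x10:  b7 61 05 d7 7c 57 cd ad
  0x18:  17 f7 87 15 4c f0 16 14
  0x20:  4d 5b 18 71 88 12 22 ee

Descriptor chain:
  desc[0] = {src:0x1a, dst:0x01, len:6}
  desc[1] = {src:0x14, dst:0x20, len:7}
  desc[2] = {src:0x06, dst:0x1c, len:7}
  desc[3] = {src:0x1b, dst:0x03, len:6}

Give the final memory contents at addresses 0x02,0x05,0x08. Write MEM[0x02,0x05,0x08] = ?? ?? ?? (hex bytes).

MEM[0x02,0x05,0x08] = 15 2f 71

D0: mem[0x01..0x06] <- [87 15 4c f0 16 14]
D1: mem[0x20..0x26] <- [7c 57 cd ad 17 f7 87]
D2: mem[0x1c..0x22] <- [14 2f 98 9c 71 3d 76]
D3: mem[0x03..0x08] <- [15 14 2f 98 9c 71]
query mem[0x02]=0x15, mem[0x05]=0x2f, mem[0x08]=0x71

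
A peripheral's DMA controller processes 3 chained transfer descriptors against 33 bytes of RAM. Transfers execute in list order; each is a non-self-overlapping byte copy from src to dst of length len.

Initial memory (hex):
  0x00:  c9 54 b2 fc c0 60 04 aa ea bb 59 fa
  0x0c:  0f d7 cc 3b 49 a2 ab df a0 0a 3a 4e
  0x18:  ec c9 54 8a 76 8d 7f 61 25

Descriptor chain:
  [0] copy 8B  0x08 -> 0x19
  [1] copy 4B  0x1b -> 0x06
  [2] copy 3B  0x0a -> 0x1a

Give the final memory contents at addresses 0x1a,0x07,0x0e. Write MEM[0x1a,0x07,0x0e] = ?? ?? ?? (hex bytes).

MEM[0x1a,0x07,0x0e] = 59 fa cc

D0: mem[0x19..0x20] <- [ea bb 59 fa 0f d7 cc 3b]
D1: mem[0x06..0x09] <- [59 fa 0f d7]
D2: mem[0x1a..0x1c] <- [59 fa 0f]
query mem[0x1a]=0x59, mem[0x07]=0xfa, mem[0x0e]=0xcc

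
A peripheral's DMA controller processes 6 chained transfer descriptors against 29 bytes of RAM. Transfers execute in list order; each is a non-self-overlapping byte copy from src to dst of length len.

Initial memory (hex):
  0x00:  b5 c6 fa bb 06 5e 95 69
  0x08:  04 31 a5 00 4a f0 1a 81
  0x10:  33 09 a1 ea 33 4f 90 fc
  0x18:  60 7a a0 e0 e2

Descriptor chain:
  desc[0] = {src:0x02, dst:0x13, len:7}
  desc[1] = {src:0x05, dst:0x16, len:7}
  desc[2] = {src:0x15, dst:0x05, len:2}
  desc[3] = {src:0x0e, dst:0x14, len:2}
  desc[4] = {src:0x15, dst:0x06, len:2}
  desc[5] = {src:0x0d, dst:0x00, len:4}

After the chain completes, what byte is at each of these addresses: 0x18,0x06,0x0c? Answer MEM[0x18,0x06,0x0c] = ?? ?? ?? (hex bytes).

#0 dst[0x13+7] := {0xfa,0xbb,0x06,0x5e,0x95,0x69,0x04}
#1 dst[0x16+7] := {0x5e,0x95,0x69,0x04,0x31,0xa5,0x00}
#2 dst[0x05+2] := {0x06,0x5e}
#3 dst[0x14+2] := {0x1a,0x81}
#4 dst[0x06+2] := {0x81,0x5e}
#5 dst[0x00+4] := {0xf0,0x1a,0x81,0x33}
query mem[0x18]=0x69, mem[0x06]=0x81, mem[0x0c]=0x4a

MEM[0x18,0x06,0x0c] = 69 81 4a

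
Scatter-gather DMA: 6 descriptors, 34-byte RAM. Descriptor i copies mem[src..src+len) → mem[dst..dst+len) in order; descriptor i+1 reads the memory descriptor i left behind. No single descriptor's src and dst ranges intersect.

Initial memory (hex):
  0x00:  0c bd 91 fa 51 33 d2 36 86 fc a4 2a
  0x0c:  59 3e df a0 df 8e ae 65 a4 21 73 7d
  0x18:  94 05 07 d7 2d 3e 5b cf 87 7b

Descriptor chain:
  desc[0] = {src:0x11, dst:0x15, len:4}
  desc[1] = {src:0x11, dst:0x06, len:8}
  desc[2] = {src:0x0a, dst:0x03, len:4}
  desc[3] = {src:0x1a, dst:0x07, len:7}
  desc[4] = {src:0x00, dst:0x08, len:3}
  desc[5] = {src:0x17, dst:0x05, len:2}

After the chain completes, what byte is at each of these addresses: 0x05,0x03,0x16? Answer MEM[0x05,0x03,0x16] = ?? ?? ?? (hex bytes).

MEM[0x05,0x03,0x16] = 65 8e ae

  after D0: wrote 4B at 0x15 = 8eae65a4
  after D1: wrote 8B at 0x06 = 8eae65a48eae65a4
  after D2: wrote 4B at 0x03 = 8eae65a4
  after D3: wrote 7B at 0x07 = 07d72d3e5bcf87
  after D4: wrote 3B at 0x08 = 0cbd91
  after D5: wrote 2B at 0x05 = 65a4
query mem[0x05]=0x65, mem[0x03]=0x8e, mem[0x16]=0xae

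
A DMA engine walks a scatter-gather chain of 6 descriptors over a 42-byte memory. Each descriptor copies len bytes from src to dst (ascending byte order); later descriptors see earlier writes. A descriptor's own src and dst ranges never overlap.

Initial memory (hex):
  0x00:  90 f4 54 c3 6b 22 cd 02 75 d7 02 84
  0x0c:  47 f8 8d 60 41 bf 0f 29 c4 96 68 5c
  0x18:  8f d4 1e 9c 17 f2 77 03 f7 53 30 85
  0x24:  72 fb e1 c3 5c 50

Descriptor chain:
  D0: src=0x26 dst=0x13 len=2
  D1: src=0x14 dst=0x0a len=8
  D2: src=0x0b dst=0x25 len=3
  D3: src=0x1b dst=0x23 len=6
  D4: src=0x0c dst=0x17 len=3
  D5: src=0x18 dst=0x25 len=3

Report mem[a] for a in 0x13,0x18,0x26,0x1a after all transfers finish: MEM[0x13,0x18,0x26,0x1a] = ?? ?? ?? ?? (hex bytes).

MEM[0x13,0x18,0x26,0x1a] = e1 5c 8f 1e

[0] 0x26->0x13 len=2 : e1 c3
[1] 0x14->0x0a len=8 : c3 96 68 5c 8f d4 1e 9c
[2] 0x0b->0x25 len=3 : 96 68 5c
[3] 0x1b->0x23 len=6 : 9c 17 f2 77 03 f7
[4] 0x0c->0x17 len=3 : 68 5c 8f
[5] 0x18->0x25 len=3 : 5c 8f 1e
query mem[0x13]=0xe1, mem[0x18]=0x5c, mem[0x26]=0x8f, mem[0x1a]=0x1e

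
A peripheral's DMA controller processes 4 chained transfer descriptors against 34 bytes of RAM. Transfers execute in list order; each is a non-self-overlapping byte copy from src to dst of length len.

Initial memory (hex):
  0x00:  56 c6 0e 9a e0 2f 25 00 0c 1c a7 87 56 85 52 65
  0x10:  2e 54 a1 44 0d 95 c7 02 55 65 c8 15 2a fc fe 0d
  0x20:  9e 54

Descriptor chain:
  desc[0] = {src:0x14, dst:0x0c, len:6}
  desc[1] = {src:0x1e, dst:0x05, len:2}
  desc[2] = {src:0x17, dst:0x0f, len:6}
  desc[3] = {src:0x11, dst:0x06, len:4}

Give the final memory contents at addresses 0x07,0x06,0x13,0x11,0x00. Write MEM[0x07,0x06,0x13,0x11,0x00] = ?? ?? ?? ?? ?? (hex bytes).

MEM[0x07,0x06,0x13,0x11,0x00] = c8 65 15 65 56

#0 dst[0x0c+6] := {0x0d,0x95,0xc7,0x02,0x55,0x65}
#1 dst[0x05+2] := {0xfe,0x0d}
#2 dst[0x0f+6] := {0x02,0x55,0x65,0xc8,0x15,0x2a}
#3 dst[0x06+4] := {0x65,0xc8,0x15,0x2a}
query mem[0x07]=0xc8, mem[0x06]=0x65, mem[0x13]=0x15, mem[0x11]=0x65, mem[0x00]=0x56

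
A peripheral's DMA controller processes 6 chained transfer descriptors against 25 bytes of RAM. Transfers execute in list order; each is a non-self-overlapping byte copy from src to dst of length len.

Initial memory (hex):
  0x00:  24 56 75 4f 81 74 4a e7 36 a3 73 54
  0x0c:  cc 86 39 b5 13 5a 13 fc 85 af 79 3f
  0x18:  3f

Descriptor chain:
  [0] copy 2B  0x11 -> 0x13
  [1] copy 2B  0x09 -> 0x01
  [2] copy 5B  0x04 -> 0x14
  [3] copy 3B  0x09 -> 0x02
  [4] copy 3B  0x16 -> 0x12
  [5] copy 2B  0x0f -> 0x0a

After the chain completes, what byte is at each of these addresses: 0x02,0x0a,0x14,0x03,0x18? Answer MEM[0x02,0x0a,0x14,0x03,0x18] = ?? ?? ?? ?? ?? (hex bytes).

MEM[0x02,0x0a,0x14,0x03,0x18] = a3 b5 36 73 36

  after D0: wrote 2B at 0x13 = 5a13
  after D1: wrote 2B at 0x01 = a373
  after D2: wrote 5B at 0x14 = 81744ae736
  after D3: wrote 3B at 0x02 = a37354
  after D4: wrote 3B at 0x12 = 4ae736
  after D5: wrote 2B at 0x0a = b513
query mem[0x02]=0xa3, mem[0x0a]=0xb5, mem[0x14]=0x36, mem[0x03]=0x73, mem[0x18]=0x36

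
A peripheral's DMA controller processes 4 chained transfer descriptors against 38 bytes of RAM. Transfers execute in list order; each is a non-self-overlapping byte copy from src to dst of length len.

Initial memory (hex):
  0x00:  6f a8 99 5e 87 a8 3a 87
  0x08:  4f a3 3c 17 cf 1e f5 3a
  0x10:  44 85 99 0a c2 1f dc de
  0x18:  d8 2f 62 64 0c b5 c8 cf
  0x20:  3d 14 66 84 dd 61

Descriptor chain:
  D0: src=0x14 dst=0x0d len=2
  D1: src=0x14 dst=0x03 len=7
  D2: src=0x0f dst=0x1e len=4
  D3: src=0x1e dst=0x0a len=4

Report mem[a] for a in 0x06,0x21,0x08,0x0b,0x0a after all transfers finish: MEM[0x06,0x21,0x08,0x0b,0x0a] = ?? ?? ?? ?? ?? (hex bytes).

#0 dst[0x0d+2] := {0xc2,0x1f}
#1 dst[0x03+7] := {0xc2,0x1f,0xdc,0xde,0xd8,0x2f,0x62}
#2 dst[0x1e+4] := {0x3a,0x44,0x85,0x99}
#3 dst[0x0a+4] := {0x3a,0x44,0x85,0x99}
query mem[0x06]=0xde, mem[0x21]=0x99, mem[0x08]=0x2f, mem[0x0b]=0x44, mem[0x0a]=0x3a

MEM[0x06,0x21,0x08,0x0b,0x0a] = de 99 2f 44 3a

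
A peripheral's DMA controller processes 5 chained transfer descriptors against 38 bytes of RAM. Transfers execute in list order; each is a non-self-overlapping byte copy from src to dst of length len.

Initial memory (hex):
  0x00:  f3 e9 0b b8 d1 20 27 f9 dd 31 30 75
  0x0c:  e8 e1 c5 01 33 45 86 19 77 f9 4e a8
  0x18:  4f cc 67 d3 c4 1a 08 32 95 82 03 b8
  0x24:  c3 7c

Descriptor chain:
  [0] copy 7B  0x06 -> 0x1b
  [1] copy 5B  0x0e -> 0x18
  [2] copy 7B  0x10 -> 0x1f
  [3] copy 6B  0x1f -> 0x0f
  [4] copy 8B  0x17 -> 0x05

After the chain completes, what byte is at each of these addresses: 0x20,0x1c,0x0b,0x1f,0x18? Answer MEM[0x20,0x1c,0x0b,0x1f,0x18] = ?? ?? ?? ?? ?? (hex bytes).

MEM[0x20,0x1c,0x0b,0x1f,0x18] = 45 86 dd 33 c5

#0 dst[0x1b+7] := {0x27,0xf9,0xdd,0x31,0x30,0x75,0xe8}
#1 dst[0x18+5] := {0xc5,0x01,0x33,0x45,0x86}
#2 dst[0x1f+7] := {0x33,0x45,0x86,0x19,0x77,0xf9,0x4e}
#3 dst[0x0f+6] := {0x33,0x45,0x86,0x19,0x77,0xf9}
#4 dst[0x05+8] := {0xa8,0xc5,0x01,0x33,0x45,0x86,0xdd,0x31}
query mem[0x20]=0x45, mem[0x1c]=0x86, mem[0x0b]=0xdd, mem[0x1f]=0x33, mem[0x18]=0xc5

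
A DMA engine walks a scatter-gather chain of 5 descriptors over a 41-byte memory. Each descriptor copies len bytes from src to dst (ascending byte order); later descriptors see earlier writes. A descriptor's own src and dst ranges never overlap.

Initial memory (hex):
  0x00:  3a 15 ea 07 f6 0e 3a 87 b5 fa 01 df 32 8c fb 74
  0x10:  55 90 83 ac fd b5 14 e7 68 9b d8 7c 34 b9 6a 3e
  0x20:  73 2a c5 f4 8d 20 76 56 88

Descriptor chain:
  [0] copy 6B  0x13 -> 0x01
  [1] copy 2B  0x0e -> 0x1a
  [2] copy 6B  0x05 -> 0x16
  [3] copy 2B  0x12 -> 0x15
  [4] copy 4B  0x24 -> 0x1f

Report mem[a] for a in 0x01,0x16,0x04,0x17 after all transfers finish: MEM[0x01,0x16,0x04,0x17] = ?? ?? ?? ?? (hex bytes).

D0: mem[0x01..0x06] <- [ac fd b5 14 e7 68]
D1: mem[0x1a..0x1b] <- [fb 74]
D2: mem[0x16..0x1b] <- [e7 68 87 b5 fa 01]
D3: mem[0x15..0x16] <- [83 ac]
D4: mem[0x1f..0x22] <- [8d 20 76 56]
query mem[0x01]=0xac, mem[0x16]=0xac, mem[0x04]=0x14, mem[0x17]=0x68

MEM[0x01,0x16,0x04,0x17] = ac ac 14 68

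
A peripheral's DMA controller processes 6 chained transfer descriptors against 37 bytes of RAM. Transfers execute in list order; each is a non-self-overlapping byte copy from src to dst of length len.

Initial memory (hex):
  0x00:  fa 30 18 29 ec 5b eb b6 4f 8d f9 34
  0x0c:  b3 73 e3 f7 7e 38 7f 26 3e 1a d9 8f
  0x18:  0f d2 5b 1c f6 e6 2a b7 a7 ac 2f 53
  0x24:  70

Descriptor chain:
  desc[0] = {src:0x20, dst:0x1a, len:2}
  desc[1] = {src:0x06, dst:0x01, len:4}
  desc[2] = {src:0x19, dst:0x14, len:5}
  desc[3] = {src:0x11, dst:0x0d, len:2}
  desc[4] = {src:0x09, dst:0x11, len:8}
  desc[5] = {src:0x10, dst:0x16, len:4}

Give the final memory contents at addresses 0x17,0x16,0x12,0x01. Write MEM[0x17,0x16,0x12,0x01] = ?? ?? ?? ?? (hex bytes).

MEM[0x17,0x16,0x12,0x01] = 8d 7e f9 eb

[0] 0x20->0x1a len=2 : a7 ac
[1] 0x06->0x01 len=4 : eb b6 4f 8d
[2] 0x19->0x14 len=5 : d2 a7 ac f6 e6
[3] 0x11->0x0d len=2 : 38 7f
[4] 0x09->0x11 len=8 : 8d f9 34 b3 38 7f f7 7e
[5] 0x10->0x16 len=4 : 7e 8d f9 34
query mem[0x17]=0x8d, mem[0x16]=0x7e, mem[0x12]=0xf9, mem[0x01]=0xeb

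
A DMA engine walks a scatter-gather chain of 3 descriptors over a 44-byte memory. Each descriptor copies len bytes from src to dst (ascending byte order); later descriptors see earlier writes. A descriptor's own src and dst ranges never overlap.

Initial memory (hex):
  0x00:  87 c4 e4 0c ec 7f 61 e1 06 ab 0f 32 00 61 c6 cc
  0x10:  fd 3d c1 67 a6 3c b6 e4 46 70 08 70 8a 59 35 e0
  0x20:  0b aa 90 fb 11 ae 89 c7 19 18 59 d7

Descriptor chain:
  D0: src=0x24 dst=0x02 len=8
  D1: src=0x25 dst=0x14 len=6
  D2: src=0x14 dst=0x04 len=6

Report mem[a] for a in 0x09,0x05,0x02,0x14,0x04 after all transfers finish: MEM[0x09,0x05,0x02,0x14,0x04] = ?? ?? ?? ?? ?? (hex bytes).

  after D0: wrote 8B at 0x02 = 11ae89c7191859d7
  after D1: wrote 6B at 0x14 = ae89c7191859
  after D2: wrote 6B at 0x04 = ae89c7191859
query mem[0x09]=0x59, mem[0x05]=0x89, mem[0x02]=0x11, mem[0x14]=0xae, mem[0x04]=0xae

MEM[0x09,0x05,0x02,0x14,0x04] = 59 89 11 ae ae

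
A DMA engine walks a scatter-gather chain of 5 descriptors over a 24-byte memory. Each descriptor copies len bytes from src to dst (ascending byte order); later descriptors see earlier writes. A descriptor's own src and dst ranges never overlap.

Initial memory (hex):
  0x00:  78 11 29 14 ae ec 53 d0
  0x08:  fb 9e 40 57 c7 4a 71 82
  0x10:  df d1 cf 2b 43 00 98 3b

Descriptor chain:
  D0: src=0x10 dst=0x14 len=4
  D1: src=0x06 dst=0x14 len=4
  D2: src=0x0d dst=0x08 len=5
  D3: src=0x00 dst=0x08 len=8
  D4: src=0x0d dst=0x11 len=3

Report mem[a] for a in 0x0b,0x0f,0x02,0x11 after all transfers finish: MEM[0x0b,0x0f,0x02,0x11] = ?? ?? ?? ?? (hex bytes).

MEM[0x0b,0x0f,0x02,0x11] = 14 d0 29 ec

#0 dst[0x14+4] := {0xdf,0xd1,0xcf,0x2b}
#1 dst[0x14+4] := {0x53,0xd0,0xfb,0x9e}
#2 dst[0x08+5] := {0x4a,0x71,0x82,0xdf,0xd1}
#3 dst[0x08+8] := {0x78,0x11,0x29,0x14,0xae,0xec,0x53,0xd0}
#4 dst[0x11+3] := {0xec,0x53,0xd0}
query mem[0x0b]=0x14, mem[0x0f]=0xd0, mem[0x02]=0x29, mem[0x11]=0xec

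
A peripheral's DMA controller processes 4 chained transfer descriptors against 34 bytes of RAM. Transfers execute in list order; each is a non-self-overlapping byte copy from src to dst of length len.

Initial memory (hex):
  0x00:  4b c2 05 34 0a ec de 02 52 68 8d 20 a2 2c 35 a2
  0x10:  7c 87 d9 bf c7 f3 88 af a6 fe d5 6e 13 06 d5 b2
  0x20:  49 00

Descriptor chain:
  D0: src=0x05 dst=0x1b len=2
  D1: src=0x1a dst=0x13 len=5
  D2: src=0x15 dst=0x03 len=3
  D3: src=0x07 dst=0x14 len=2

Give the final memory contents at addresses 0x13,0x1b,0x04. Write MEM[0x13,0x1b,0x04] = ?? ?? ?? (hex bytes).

  after D0: wrote 2B at 0x1b = ecde
  after D1: wrote 5B at 0x13 = d5ecde06d5
  after D2: wrote 3B at 0x03 = de06d5
  after D3: wrote 2B at 0x14 = 0252
query mem[0x13]=0xd5, mem[0x1b]=0xec, mem[0x04]=0x06

MEM[0x13,0x1b,0x04] = d5 ec 06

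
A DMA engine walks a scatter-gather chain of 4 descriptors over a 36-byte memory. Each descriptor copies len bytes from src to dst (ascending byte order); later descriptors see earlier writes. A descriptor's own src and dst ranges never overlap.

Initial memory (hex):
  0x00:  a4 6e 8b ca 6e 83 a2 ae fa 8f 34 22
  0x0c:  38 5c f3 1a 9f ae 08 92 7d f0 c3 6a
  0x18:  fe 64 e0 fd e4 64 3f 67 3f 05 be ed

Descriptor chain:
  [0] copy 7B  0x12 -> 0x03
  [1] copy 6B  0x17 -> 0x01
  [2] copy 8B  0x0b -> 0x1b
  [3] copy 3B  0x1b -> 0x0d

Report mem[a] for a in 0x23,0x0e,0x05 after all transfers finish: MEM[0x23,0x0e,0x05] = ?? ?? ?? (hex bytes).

MEM[0x23,0x0e,0x05] = ed 38 fd

  after D0: wrote 7B at 0x03 = 08927df0c36afe
  after D1: wrote 6B at 0x01 = 6afe64e0fde4
  after D2: wrote 8B at 0x1b = 22385cf31a9fae08
  after D3: wrote 3B at 0x0d = 22385c
query mem[0x23]=0xed, mem[0x0e]=0x38, mem[0x05]=0xfd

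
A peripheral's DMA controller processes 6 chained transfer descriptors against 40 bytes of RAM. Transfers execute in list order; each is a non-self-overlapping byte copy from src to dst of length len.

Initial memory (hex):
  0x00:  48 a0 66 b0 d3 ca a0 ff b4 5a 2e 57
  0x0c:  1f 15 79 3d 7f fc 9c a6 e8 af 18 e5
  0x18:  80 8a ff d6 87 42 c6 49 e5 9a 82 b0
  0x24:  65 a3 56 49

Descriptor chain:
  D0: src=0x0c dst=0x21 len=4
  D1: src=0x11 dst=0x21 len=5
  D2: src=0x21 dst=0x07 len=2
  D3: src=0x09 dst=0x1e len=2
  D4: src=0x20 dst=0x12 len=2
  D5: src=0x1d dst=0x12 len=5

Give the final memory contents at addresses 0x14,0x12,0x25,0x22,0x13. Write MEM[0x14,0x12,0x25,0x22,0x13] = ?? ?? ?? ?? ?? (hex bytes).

[0] 0x0c->0x21 len=4 : 1f 15 79 3d
[1] 0x11->0x21 len=5 : fc 9c a6 e8 af
[2] 0x21->0x07 len=2 : fc 9c
[3] 0x09->0x1e len=2 : 5a 2e
[4] 0x20->0x12 len=2 : e5 fc
[5] 0x1d->0x12 len=5 : 42 5a 2e e5 fc
query mem[0x14]=0x2e, mem[0x12]=0x42, mem[0x25]=0xaf, mem[0x22]=0x9c, mem[0x13]=0x5a

MEM[0x14,0x12,0x25,0x22,0x13] = 2e 42 af 9c 5a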